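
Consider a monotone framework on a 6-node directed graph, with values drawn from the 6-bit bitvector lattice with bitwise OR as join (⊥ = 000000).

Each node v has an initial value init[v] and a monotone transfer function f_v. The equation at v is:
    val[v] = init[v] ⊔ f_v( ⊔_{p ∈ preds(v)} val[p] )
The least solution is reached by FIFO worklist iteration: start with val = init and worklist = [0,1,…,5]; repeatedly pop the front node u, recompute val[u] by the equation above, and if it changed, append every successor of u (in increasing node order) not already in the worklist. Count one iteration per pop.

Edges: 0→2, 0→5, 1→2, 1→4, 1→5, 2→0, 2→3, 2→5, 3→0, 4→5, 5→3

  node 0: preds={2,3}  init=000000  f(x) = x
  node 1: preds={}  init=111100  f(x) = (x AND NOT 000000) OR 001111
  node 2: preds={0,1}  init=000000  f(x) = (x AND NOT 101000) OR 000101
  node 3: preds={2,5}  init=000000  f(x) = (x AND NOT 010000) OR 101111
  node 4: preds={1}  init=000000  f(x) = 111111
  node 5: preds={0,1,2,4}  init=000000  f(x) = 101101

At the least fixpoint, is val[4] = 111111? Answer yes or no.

Trace (10 dequeues):
  [1] u=0 | in 000000 | out 000000 | ==
  [2] u=1 | in 000000 | out 111111 | prev 111100 | push {}
  [3] u=2 | in 111111 | out 010111 | prev 000000 | push {0}
  [4] u=3 | in 010111 | out 101111 | prev 000000 | push {}
  [5] u=4 | in 111111 | out 111111 | prev 000000 | push {}
  [6] u=5 | in 111111 | out 101101 | prev 000000 | push {3}
  [7] u=0 | in 111111 | out 111111 | prev 000000 | push {2,5}
  [8] u=3 | in 111111 | out 101111 | ==
  [9] u=2 | in 111111 | out 010111 | ==
  [10] u=5 | in 111111 | out 101101 | ==

Converged values:
  [0] 111111
  [1] 111111
  [2] 010111
  [3] 101111
  [4] 111111
  [5] 101101

yes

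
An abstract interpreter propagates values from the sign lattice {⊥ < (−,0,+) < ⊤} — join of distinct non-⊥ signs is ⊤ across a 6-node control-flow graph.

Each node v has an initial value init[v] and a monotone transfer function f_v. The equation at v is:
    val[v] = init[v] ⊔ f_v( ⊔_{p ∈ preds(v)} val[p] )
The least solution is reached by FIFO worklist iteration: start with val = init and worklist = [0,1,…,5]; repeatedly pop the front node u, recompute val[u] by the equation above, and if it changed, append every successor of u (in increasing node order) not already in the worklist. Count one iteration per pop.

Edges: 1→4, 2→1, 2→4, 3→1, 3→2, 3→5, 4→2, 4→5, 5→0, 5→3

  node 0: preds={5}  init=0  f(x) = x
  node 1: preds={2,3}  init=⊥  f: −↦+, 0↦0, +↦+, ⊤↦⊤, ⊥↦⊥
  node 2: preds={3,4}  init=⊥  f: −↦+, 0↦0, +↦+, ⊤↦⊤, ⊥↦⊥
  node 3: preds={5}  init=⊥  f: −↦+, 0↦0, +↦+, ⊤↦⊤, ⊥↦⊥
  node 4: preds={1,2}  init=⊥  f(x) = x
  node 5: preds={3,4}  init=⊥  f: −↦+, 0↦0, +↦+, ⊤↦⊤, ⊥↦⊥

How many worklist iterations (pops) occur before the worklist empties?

Trace (6 dequeues):
  [1] u=0 | in ⊥ | out 0 | ==
  [2] u=1 | in ⊥ | out ⊥ | ==
  [3] u=2 | in ⊥ | out ⊥ | ==
  [4] u=3 | in ⊥ | out ⊥ | ==
  [5] u=4 | in ⊥ | out ⊥ | ==
  [6] u=5 | in ⊥ | out ⊥ | ==

Converged values:
  [0] 0
  [1] ⊥
  [2] ⊥
  [3] ⊥
  [4] ⊥
  [5] ⊥

6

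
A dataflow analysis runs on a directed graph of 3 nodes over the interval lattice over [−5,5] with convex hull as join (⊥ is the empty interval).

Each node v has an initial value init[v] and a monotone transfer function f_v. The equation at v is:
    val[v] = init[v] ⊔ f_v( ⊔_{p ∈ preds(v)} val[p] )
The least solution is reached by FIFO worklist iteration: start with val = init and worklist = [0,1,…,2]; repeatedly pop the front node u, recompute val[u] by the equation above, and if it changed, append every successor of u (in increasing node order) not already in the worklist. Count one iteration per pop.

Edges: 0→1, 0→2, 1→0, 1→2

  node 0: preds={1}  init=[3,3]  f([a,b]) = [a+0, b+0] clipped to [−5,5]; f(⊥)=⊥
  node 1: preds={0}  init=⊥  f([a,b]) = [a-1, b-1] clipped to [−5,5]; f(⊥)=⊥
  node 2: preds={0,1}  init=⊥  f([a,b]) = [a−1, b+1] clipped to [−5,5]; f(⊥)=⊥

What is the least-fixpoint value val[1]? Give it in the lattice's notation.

[-5,2]

Worklist (27 pops):
  #1 pop 0: in=⊥ → [3,3] (no change)
  #2 pop 1: in=[3,3] → [2,2] (was ⊥); enqueue [0]
  #3 pop 2: in=[2,3] → [1,4] (was ⊥); enqueue []
  #4 pop 0: in=[2,2] → [2,3] (was [3,3]); enqueue [1,2]
  #5 pop 1: in=[2,3] → [1,2] (was [2,2]); enqueue [0]
  #6 pop 2: in=[1,3] → [0,4] (was [1,4]); enqueue []
  #7 pop 0: in=[1,2] → [1,3] (was [2,3]); enqueue [1,2]
  #8 pop 1: in=[1,3] → [0,2] (was [1,2]); enqueue [0]
  #9 pop 2: in=[0,3] → [-1,4] (was [0,4]); enqueue []
  #10 pop 0: in=[0,2] → [0,3] (was [1,3]); enqueue [1,2]
  #11 pop 1: in=[0,3] → [-1,2] (was [0,2]); enqueue [0]
  #12 pop 2: in=[-1,3] → [-2,4] (was [-1,4]); enqueue []
  #13 pop 0: in=[-1,2] → [-1,3] (was [0,3]); enqueue [1,2]
  #14 pop 1: in=[-1,3] → [-2,2] (was [-1,2]); enqueue [0]
  #15 pop 2: in=[-2,3] → [-3,4] (was [-2,4]); enqueue []
  #16 pop 0: in=[-2,2] → [-2,3] (was [-1,3]); enqueue [1,2]
  #17 pop 1: in=[-2,3] → [-3,2] (was [-2,2]); enqueue [0]
  #18 pop 2: in=[-3,3] → [-4,4] (was [-3,4]); enqueue []
  #19 pop 0: in=[-3,2] → [-3,3] (was [-2,3]); enqueue [1,2]
  #20 pop 1: in=[-3,3] → [-4,2] (was [-3,2]); enqueue [0]
  #21 pop 2: in=[-4,3] → [-5,4] (was [-4,4]); enqueue []
  #22 pop 0: in=[-4,2] → [-4,3] (was [-3,3]); enqueue [1,2]
  #23 pop 1: in=[-4,3] → [-5,2] (was [-4,2]); enqueue [0]
  #24 pop 2: in=[-5,3] → [-5,4] (no change)
  #25 pop 0: in=[-5,2] → [-5,3] (was [-4,3]); enqueue [1,2]
  #26 pop 1: in=[-5,3] → [-5,2] (no change)
  #27 pop 2: in=[-5,3] → [-5,4] (no change)

Fixpoint:
  val[0] = [-5,3]
  val[1] = [-5,2]
  val[2] = [-5,4]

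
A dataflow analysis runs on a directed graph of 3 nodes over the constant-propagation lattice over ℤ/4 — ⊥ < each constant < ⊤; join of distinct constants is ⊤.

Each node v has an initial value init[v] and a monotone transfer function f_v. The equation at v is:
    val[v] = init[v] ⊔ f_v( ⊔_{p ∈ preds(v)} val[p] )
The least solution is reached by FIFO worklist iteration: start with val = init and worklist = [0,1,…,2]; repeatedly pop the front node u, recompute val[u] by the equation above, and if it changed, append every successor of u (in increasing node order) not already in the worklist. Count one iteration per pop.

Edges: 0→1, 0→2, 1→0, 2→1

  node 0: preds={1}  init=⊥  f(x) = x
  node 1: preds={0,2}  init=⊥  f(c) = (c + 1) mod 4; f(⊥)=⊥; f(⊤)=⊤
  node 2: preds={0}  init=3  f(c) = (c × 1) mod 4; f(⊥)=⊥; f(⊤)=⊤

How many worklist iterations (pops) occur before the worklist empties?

9

Iteration log — 9 steps:
  step 1. node 0  ⊔preds=⊥  new=⊥  stable
  step 2. node 1  ⊔preds=3  new=0  old=⊥  +wl: 0
  step 3. node 2  ⊔preds=⊥  new=3  stable
  step 4. node 0  ⊔preds=0  new=0  old=⊥  +wl: 1,2
  step 5. node 1  ⊔preds=⊤  new=⊤  old=0  +wl: 0
  step 6. node 2  ⊔preds=0  new=⊤  old=3  +wl: 1
  step 7. node 0  ⊔preds=⊤  new=⊤  old=0  +wl: 2
  step 8. node 1  ⊔preds=⊤  new=⊤  stable
  step 9. node 2  ⊔preds=⊤  new=⊤  stable

Least fixpoint reached:
  node 0: ⊤
  node 1: ⊤
  node 2: ⊤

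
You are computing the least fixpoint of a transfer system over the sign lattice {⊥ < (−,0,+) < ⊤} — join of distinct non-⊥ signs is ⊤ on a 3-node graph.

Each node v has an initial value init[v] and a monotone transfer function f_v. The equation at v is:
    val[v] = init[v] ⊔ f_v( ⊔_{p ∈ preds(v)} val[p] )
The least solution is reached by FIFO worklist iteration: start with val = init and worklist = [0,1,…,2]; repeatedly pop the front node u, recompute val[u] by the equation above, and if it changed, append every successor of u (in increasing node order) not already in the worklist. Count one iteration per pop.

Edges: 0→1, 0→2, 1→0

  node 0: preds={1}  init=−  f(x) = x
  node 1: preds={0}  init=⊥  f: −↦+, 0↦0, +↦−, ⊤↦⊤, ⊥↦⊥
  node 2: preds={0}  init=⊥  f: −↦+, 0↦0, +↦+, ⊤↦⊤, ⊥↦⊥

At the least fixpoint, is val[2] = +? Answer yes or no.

Worklist (7 pops):
  #1 pop 0: in=⊥ → − (no change)
  #2 pop 1: in=− → + (was ⊥); enqueue [0]
  #3 pop 2: in=− → + (was ⊥); enqueue []
  #4 pop 0: in=+ → ⊤ (was −); enqueue [1,2]
  #5 pop 1: in=⊤ → ⊤ (was +); enqueue [0]
  #6 pop 2: in=⊤ → ⊤ (was +); enqueue []
  #7 pop 0: in=⊤ → ⊤ (no change)

Fixpoint:
  val[0] = ⊤
  val[1] = ⊤
  val[2] = ⊤

no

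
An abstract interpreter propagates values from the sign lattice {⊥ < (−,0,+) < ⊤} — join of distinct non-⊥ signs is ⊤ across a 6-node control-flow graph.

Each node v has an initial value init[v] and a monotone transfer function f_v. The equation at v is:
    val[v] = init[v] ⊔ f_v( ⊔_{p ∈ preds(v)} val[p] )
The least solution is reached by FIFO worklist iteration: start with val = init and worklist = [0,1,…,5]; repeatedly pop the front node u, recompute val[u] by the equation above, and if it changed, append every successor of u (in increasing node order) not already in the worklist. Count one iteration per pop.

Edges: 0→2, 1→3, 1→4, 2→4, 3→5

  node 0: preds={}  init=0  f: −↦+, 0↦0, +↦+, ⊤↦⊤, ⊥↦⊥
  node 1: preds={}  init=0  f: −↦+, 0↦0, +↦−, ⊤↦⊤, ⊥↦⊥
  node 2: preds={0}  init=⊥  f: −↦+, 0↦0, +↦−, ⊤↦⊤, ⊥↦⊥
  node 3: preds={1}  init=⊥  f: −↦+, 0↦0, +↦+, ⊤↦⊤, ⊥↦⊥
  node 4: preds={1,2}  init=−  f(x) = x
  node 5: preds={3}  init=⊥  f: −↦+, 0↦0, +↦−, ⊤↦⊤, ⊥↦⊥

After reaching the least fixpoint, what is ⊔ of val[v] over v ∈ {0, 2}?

Trace (6 dequeues):
  [1] u=0 | in ⊥ | out 0 | ==
  [2] u=1 | in ⊥ | out 0 | ==
  [3] u=2 | in 0 | out 0 | prev ⊥ | push {}
  [4] u=3 | in 0 | out 0 | prev ⊥ | push {}
  [5] u=4 | in 0 | out ⊤ | prev − | push {}
  [6] u=5 | in 0 | out 0 | prev ⊥ | push {}

Converged values:
  [0] 0
  [1] 0
  [2] 0
  [3] 0
  [4] ⊤
  [5] 0

0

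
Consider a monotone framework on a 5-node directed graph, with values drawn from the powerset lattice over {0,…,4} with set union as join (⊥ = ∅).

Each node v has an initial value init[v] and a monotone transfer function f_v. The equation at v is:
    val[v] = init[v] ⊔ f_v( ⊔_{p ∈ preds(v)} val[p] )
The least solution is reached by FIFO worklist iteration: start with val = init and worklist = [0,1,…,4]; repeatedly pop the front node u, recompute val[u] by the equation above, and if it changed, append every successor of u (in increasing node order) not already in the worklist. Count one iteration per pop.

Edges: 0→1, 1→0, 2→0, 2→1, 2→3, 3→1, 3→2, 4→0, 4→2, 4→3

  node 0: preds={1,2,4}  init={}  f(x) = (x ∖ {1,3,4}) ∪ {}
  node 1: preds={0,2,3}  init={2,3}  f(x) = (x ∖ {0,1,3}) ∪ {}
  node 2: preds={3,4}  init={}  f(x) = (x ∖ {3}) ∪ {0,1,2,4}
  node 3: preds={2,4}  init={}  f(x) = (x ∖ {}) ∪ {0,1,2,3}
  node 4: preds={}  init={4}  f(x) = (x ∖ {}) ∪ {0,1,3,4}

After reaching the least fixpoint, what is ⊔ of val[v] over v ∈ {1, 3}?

Iteration log — 10 steps:
  step 1. node 0  ⊔preds={2,3,4}  new={2}  old={}  +wl: 
  step 2. node 1  ⊔preds={2}  new={2,3}  stable
  step 3. node 2  ⊔preds={4}  new={0,1,2,4}  old={}  +wl: 0,1
  step 4. node 3  ⊔preds={0,1,2,4}  new={0,1,2,3,4}  old={}  +wl: 2
  step 5. node 4  ⊔preds={}  new={0,1,3,4}  old={4}  +wl: 3
  step 6. node 0  ⊔preds={0,1,2,3,4}  new={0,2}  old={2}  +wl: 
  step 7. node 1  ⊔preds={0,1,2,3,4}  new={2,3,4}  old={2,3}  +wl: 0
  step 8. node 2  ⊔preds={0,1,2,3,4}  new={0,1,2,4}  stable
  step 9. node 3  ⊔preds={0,1,2,3,4}  new={0,1,2,3,4}  stable
  step 10. node 0  ⊔preds={0,1,2,3,4}  new={0,2}  stable

Least fixpoint reached:
  node 0: {0,2}
  node 1: {2,3,4}
  node 2: {0,1,2,4}
  node 3: {0,1,2,3,4}
  node 4: {0,1,3,4}

{0,1,2,3,4}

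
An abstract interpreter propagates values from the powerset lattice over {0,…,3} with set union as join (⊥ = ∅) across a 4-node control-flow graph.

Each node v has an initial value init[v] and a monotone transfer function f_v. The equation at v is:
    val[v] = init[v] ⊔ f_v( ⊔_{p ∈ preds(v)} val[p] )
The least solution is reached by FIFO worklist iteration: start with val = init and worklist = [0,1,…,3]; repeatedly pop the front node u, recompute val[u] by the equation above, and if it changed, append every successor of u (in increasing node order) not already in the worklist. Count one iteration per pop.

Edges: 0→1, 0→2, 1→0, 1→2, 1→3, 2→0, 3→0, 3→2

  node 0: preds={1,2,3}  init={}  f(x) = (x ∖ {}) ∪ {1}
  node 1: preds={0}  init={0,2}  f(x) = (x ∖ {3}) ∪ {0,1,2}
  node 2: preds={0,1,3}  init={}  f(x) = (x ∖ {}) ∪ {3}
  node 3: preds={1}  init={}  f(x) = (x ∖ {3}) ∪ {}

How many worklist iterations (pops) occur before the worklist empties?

Trace (7 dequeues):
  [1] u=0 | in {0,2} | out {0,1,2} | prev {} | push {}
  [2] u=1 | in {0,1,2} | out {0,1,2} | prev {0,2} | push {0}
  [3] u=2 | in {0,1,2} | out {0,1,2,3} | prev {} | push {}
  [4] u=3 | in {0,1,2} | out {0,1,2} | prev {} | push {2}
  [5] u=0 | in {0,1,2,3} | out {0,1,2,3} | prev {0,1,2} | push {1}
  [6] u=2 | in {0,1,2,3} | out {0,1,2,3} | ==
  [7] u=1 | in {0,1,2,3} | out {0,1,2} | ==

Converged values:
  [0] {0,1,2,3}
  [1] {0,1,2}
  [2] {0,1,2,3}
  [3] {0,1,2}

7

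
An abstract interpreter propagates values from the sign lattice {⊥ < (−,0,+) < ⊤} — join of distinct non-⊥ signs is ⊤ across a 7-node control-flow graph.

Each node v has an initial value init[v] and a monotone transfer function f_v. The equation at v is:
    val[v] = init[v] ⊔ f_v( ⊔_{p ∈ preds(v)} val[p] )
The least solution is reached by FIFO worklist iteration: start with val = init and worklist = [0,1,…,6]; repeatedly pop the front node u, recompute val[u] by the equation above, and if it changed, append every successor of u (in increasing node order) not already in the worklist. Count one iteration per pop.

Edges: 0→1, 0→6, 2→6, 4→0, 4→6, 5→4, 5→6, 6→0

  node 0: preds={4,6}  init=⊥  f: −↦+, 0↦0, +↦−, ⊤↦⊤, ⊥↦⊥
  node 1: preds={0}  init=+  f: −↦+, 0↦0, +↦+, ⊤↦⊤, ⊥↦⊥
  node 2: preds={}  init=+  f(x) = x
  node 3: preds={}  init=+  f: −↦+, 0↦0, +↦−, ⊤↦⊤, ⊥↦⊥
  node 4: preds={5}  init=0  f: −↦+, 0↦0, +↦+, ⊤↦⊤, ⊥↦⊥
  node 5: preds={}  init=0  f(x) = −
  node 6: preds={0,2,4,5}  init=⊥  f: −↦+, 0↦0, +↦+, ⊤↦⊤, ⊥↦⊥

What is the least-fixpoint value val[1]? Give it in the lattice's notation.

⊤

Worklist (11 pops):
  #1 pop 0: in=0 → 0 (was ⊥); enqueue []
  #2 pop 1: in=0 → ⊤ (was +); enqueue []
  #3 pop 2: in=⊥ → + (no change)
  #4 pop 3: in=⊥ → + (no change)
  #5 pop 4: in=0 → 0 (no change)
  #6 pop 5: in=⊥ → ⊤ (was 0); enqueue [4]
  #7 pop 6: in=⊤ → ⊤ (was ⊥); enqueue [0]
  #8 pop 4: in=⊤ → ⊤ (was 0); enqueue [6]
  #9 pop 0: in=⊤ → ⊤ (was 0); enqueue [1]
  #10 pop 6: in=⊤ → ⊤ (no change)
  #11 pop 1: in=⊤ → ⊤ (no change)

Fixpoint:
  val[0] = ⊤
  val[1] = ⊤
  val[2] = +
  val[3] = +
  val[4] = ⊤
  val[5] = ⊤
  val[6] = ⊤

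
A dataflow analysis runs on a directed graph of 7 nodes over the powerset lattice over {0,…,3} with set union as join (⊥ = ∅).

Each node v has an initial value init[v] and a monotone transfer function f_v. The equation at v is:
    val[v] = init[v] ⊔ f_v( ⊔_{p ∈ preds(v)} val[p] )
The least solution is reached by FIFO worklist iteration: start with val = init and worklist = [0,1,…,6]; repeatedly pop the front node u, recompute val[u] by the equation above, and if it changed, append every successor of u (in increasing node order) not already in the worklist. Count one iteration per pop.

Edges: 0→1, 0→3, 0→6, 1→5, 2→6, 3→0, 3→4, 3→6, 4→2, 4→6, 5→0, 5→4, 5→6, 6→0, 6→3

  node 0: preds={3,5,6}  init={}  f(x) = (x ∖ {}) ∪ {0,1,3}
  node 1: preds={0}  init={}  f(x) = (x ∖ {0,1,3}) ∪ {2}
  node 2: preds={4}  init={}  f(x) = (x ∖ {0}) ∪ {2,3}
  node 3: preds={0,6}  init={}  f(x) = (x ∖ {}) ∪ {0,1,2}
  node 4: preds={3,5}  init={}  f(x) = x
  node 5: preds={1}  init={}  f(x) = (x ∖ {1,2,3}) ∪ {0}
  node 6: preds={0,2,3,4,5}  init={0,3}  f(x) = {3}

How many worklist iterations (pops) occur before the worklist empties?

13

Worklist (13 pops):
  #1 pop 0: in={0,3} → {0,1,3} (was {}); enqueue []
  #2 pop 1: in={0,1,3} → {2} (was {}); enqueue []
  #3 pop 2: in={} → {2,3} (was {}); enqueue []
  #4 pop 3: in={0,1,3} → {0,1,2,3} (was {}); enqueue [0]
  #5 pop 4: in={0,1,2,3} → {0,1,2,3} (was {}); enqueue [2]
  #6 pop 5: in={2} → {0} (was {}); enqueue [4]
  #7 pop 6: in={0,1,2,3} → {0,3} (no change)
  #8 pop 0: in={0,1,2,3} → {0,1,2,3} (was {0,1,3}); enqueue [1,3,6]
  #9 pop 2: in={0,1,2,3} → {1,2,3} (was {2,3}); enqueue []
  #10 pop 4: in={0,1,2,3} → {0,1,2,3} (no change)
  #11 pop 1: in={0,1,2,3} → {2} (no change)
  #12 pop 3: in={0,1,2,3} → {0,1,2,3} (no change)
  #13 pop 6: in={0,1,2,3} → {0,3} (no change)

Fixpoint:
  val[0] = {0,1,2,3}
  val[1] = {2}
  val[2] = {1,2,3}
  val[3] = {0,1,2,3}
  val[4] = {0,1,2,3}
  val[5] = {0}
  val[6] = {0,3}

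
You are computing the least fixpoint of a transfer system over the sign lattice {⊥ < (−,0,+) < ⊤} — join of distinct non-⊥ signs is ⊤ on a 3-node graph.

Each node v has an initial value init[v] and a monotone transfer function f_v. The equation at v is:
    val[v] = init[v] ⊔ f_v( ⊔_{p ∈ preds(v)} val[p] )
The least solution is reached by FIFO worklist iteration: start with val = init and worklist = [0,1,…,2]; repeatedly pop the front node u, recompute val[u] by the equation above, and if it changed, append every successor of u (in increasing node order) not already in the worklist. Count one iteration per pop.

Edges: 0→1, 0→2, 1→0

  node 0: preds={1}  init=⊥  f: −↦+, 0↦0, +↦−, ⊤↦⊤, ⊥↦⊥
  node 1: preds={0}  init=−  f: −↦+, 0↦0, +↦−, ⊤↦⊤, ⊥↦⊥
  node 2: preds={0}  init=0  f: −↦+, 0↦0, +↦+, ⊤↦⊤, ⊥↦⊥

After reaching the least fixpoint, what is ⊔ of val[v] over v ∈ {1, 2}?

Worklist (3 pops):
  #1 pop 0: in=− → + (was ⊥); enqueue []
  #2 pop 1: in=+ → − (no change)
  #3 pop 2: in=+ → ⊤ (was 0); enqueue []

Fixpoint:
  val[0] = +
  val[1] = −
  val[2] = ⊤

⊤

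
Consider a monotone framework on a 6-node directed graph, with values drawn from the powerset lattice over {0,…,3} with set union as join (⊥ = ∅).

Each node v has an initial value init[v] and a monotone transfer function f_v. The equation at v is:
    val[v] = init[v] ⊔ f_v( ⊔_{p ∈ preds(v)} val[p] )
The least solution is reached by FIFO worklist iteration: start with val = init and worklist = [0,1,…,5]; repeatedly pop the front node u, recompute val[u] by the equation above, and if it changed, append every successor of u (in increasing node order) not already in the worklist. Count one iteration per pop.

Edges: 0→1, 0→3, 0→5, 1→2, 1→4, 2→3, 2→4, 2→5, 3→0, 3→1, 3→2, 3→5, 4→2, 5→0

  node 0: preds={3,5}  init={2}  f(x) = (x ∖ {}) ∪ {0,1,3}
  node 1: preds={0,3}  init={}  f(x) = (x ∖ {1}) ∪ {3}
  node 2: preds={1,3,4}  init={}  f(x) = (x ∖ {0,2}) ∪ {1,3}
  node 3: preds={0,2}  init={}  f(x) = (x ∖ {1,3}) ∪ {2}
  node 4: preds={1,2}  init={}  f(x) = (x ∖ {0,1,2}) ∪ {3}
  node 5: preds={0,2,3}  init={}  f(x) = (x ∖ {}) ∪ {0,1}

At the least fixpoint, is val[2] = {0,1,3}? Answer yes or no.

Trace (9 dequeues):
  [1] u=0 | in {} | out {0,1,2,3} | prev {2} | push {}
  [2] u=1 | in {0,1,2,3} | out {0,2,3} | prev {} | push {}
  [3] u=2 | in {0,2,3} | out {1,3} | prev {} | push {}
  [4] u=3 | in {0,1,2,3} | out {0,2} | prev {} | push {0,1,2}
  [5] u=4 | in {0,1,2,3} | out {3} | prev {} | push {}
  [6] u=5 | in {0,1,2,3} | out {0,1,2,3} | prev {} | push {}
  [7] u=0 | in {0,1,2,3} | out {0,1,2,3} | ==
  [8] u=1 | in {0,1,2,3} | out {0,2,3} | ==
  [9] u=2 | in {0,2,3} | out {1,3} | ==

Converged values:
  [0] {0,1,2,3}
  [1] {0,2,3}
  [2] {1,3}
  [3] {0,2}
  [4] {3}
  [5] {0,1,2,3}

no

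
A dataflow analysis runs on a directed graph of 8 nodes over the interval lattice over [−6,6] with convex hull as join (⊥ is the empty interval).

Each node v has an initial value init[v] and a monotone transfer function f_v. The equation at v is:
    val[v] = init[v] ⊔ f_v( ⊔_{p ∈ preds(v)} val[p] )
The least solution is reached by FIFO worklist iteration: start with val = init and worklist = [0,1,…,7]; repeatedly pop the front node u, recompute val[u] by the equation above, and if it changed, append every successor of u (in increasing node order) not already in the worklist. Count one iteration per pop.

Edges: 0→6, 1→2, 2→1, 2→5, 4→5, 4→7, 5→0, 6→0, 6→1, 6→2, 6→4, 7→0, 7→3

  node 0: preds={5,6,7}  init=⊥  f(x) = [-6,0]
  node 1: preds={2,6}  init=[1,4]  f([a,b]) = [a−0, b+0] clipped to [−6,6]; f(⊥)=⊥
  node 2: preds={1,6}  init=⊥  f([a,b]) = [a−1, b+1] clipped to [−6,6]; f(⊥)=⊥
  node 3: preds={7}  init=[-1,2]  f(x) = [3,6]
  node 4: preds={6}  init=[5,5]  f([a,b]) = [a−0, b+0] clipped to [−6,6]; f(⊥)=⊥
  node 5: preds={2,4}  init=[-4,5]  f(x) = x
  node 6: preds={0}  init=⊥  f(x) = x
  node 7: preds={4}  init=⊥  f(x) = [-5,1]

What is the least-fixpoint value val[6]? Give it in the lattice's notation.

[-6,0]

Worklist (18 pops):
  #1 pop 0: in=[-4,5] → [-6,0] (was ⊥); enqueue []
  #2 pop 1: in=⊥ → [1,4] (no change)
  #3 pop 2: in=[1,4] → [0,5] (was ⊥); enqueue [1]
  #4 pop 3: in=⊥ → [-1,6] (was [-1,2]); enqueue []
  #5 pop 4: in=⊥ → [5,5] (no change)
  #6 pop 5: in=[0,5] → [-4,5] (no change)
  #7 pop 6: in=[-6,0] → [-6,0] (was ⊥); enqueue [0,2,4]
  #8 pop 7: in=[5,5] → [-5,1] (was ⊥); enqueue [3]
  #9 pop 1: in=[-6,5] → [-6,5] (was [1,4]); enqueue []
  #10 pop 0: in=[-6,5] → [-6,0] (no change)
  #11 pop 2: in=[-6,5] → [-6,6] (was [0,5]); enqueue [1,5]
  #12 pop 4: in=[-6,0] → [-6,5] (was [5,5]); enqueue [7]
  #13 pop 3: in=[-5,1] → [-1,6] (no change)
  #14 pop 1: in=[-6,6] → [-6,6] (was [-6,5]); enqueue [2]
  #15 pop 5: in=[-6,6] → [-6,6] (was [-4,5]); enqueue [0]
  #16 pop 7: in=[-6,5] → [-5,1] (no change)
  #17 pop 2: in=[-6,6] → [-6,6] (no change)
  #18 pop 0: in=[-6,6] → [-6,0] (no change)

Fixpoint:
  val[0] = [-6,0]
  val[1] = [-6,6]
  val[2] = [-6,6]
  val[3] = [-1,6]
  val[4] = [-6,5]
  val[5] = [-6,6]
  val[6] = [-6,0]
  val[7] = [-5,1]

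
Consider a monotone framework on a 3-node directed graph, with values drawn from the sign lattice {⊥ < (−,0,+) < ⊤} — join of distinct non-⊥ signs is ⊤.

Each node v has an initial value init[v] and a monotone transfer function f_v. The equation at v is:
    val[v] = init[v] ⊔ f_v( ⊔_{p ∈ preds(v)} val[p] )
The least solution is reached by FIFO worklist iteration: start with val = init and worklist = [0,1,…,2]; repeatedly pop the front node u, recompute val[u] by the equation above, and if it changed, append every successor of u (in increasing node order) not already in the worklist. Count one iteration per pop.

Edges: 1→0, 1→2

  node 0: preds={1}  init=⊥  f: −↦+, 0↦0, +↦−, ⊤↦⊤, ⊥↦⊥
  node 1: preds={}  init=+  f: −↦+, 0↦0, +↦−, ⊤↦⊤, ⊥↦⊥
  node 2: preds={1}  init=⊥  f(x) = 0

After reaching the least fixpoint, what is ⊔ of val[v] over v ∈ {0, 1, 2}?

Worklist (3 pops):
  #1 pop 0: in=+ → − (was ⊥); enqueue []
  #2 pop 1: in=⊥ → + (no change)
  #3 pop 2: in=+ → 0 (was ⊥); enqueue []

Fixpoint:
  val[0] = −
  val[1] = +
  val[2] = 0

⊤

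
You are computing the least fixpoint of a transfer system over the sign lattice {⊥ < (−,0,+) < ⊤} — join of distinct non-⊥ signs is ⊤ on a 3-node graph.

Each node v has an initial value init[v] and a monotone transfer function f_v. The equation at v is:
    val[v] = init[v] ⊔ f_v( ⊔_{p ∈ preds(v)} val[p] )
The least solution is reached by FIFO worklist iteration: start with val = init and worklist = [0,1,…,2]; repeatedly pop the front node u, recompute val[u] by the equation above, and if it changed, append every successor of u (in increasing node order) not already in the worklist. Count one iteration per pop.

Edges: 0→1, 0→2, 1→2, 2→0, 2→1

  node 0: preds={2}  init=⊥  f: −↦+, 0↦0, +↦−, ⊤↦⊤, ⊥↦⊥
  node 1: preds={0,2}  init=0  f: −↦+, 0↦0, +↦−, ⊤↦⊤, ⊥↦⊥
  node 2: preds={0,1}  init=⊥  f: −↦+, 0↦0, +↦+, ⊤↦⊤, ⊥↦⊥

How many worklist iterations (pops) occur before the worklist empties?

6

Worklist (6 pops):
  #1 pop 0: in=⊥ → ⊥ (no change)
  #2 pop 1: in=⊥ → 0 (no change)
  #3 pop 2: in=0 → 0 (was ⊥); enqueue [0,1]
  #4 pop 0: in=0 → 0 (was ⊥); enqueue [2]
  #5 pop 1: in=0 → 0 (no change)
  #6 pop 2: in=0 → 0 (no change)

Fixpoint:
  val[0] = 0
  val[1] = 0
  val[2] = 0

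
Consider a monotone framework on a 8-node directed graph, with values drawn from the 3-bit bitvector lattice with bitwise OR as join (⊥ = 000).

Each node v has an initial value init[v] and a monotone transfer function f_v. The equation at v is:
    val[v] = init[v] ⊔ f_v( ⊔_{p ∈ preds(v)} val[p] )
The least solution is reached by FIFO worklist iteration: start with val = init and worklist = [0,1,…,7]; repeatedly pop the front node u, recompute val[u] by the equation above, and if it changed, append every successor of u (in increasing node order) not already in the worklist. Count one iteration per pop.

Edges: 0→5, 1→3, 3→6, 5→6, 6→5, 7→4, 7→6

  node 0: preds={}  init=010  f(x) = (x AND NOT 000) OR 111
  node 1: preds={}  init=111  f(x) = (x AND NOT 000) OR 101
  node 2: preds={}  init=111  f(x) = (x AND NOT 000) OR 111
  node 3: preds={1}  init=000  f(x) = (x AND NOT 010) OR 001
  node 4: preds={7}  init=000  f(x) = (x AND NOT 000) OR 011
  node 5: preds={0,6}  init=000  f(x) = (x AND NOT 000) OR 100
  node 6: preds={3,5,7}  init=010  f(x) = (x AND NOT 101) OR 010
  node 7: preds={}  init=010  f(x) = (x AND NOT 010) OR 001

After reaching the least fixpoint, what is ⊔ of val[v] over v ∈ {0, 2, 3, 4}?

111

Iteration log — 10 steps:
  step 1. node 0  ⊔preds=000  new=111  old=010  +wl: 
  step 2. node 1  ⊔preds=000  new=111  stable
  step 3. node 2  ⊔preds=000  new=111  stable
  step 4. node 3  ⊔preds=111  new=101  old=000  +wl: 
  step 5. node 4  ⊔preds=010  new=011  old=000  +wl: 
  step 6. node 5  ⊔preds=111  new=111  old=000  +wl: 
  step 7. node 6  ⊔preds=111  new=010  stable
  step 8. node 7  ⊔preds=000  new=011  old=010  +wl: 4,6
  step 9. node 4  ⊔preds=011  new=011  stable
  step 10. node 6  ⊔preds=111  new=010  stable

Least fixpoint reached:
  node 0: 111
  node 1: 111
  node 2: 111
  node 3: 101
  node 4: 011
  node 5: 111
  node 6: 010
  node 7: 011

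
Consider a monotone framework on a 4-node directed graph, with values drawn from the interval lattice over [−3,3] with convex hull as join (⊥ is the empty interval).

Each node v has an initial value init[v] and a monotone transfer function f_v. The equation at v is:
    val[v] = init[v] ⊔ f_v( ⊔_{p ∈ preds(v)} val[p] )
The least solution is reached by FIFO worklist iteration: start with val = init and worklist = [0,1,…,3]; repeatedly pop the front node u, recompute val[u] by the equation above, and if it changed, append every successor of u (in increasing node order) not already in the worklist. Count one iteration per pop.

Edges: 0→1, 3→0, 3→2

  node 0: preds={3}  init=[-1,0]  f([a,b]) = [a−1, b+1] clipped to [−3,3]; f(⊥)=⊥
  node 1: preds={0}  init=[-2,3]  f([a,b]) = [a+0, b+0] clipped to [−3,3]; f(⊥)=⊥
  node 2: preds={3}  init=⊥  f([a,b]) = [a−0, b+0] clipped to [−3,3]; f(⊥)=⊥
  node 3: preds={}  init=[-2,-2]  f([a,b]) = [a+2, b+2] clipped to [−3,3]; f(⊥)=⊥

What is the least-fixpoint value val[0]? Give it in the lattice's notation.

Iteration log — 4 steps:
  step 1. node 0  ⊔preds=[-2,-2]  new=[-3,0]  old=[-1,0]  +wl: 
  step 2. node 1  ⊔preds=[-3,0]  new=[-3,3]  old=[-2,3]  +wl: 
  step 3. node 2  ⊔preds=[-2,-2]  new=[-2,-2]  old=⊥  +wl: 
  step 4. node 3  ⊔preds=⊥  new=[-2,-2]  stable

Least fixpoint reached:
  node 0: [-3,0]
  node 1: [-3,3]
  node 2: [-2,-2]
  node 3: [-2,-2]

[-3,0]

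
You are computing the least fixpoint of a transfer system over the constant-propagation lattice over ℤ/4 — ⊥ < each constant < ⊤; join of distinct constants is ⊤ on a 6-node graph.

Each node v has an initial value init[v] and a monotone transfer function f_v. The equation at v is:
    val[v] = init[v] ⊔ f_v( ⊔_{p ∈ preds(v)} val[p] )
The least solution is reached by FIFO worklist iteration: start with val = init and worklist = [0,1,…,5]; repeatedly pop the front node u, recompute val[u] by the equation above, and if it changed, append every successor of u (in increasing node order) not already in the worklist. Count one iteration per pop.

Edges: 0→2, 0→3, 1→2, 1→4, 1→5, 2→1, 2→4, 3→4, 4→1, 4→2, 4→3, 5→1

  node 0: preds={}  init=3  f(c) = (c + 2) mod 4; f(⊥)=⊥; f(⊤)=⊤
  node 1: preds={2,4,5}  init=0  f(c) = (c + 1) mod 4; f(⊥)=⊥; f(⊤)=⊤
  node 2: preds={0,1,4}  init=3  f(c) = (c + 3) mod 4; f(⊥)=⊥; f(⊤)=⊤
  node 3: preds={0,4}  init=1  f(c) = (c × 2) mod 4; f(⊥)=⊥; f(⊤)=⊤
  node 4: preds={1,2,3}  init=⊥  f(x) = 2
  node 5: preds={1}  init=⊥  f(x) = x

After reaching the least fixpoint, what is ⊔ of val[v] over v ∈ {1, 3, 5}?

⊤

Worklist (12 pops):
  #1 pop 0: in=⊥ → 3 (no change)
  #2 pop 1: in=3 → 0 (no change)
  #3 pop 2: in=⊤ → ⊤ (was 3); enqueue [1]
  #4 pop 3: in=3 → ⊤ (was 1); enqueue []
  #5 pop 4: in=⊤ → 2 (was ⊥); enqueue [2,3]
  #6 pop 5: in=0 → 0 (was ⊥); enqueue []
  #7 pop 1: in=⊤ → ⊤ (was 0); enqueue [4,5]
  #8 pop 2: in=⊤ → ⊤ (no change)
  #9 pop 3: in=⊤ → ⊤ (no change)
  #10 pop 4: in=⊤ → 2 (no change)
  #11 pop 5: in=⊤ → ⊤ (was 0); enqueue [1]
  #12 pop 1: in=⊤ → ⊤ (no change)

Fixpoint:
  val[0] = 3
  val[1] = ⊤
  val[2] = ⊤
  val[3] = ⊤
  val[4] = 2
  val[5] = ⊤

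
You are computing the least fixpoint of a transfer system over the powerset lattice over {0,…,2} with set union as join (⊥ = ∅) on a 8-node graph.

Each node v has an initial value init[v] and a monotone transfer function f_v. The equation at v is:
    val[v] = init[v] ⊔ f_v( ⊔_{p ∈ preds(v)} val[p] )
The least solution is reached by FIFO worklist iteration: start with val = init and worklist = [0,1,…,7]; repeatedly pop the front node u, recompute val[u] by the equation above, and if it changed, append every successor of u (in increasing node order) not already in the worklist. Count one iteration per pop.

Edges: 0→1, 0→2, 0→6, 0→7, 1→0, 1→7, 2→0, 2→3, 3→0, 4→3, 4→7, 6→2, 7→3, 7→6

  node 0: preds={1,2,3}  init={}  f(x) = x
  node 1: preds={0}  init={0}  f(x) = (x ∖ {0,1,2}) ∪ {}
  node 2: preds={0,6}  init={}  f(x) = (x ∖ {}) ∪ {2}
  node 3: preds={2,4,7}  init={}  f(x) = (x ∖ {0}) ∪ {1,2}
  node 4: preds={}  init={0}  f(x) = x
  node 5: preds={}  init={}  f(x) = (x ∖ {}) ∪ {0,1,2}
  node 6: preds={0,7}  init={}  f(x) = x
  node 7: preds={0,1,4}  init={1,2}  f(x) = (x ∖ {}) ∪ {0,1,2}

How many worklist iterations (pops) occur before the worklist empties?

15

Iteration log — 15 steps:
  step 1. node 0  ⊔preds={0}  new={0}  old={}  +wl: 
  step 2. node 1  ⊔preds={0}  new={0}  stable
  step 3. node 2  ⊔preds={0}  new={0,2}  old={}  +wl: 0
  step 4. node 3  ⊔preds={0,1,2}  new={1,2}  old={}  +wl: 
  step 5. node 4  ⊔preds={}  new={0}  stable
  step 6. node 5  ⊔preds={}  new={0,1,2}  old={}  +wl: 
  step 7. node 6  ⊔preds={0,1,2}  new={0,1,2}  old={}  +wl: 2
  step 8. node 7  ⊔preds={0}  new={0,1,2}  old={1,2}  +wl: 3,6
  step 9. node 0  ⊔preds={0,1,2}  new={0,1,2}  old={0}  +wl: 1,7
  step 10. node 2  ⊔preds={0,1,2}  new={0,1,2}  old={0,2}  +wl: 0
  step 11. node 3  ⊔preds={0,1,2}  new={1,2}  stable
  step 12. node 6  ⊔preds={0,1,2}  new={0,1,2}  stable
  step 13. node 1  ⊔preds={0,1,2}  new={0}  stable
  step 14. node 7  ⊔preds={0,1,2}  new={0,1,2}  stable
  step 15. node 0  ⊔preds={0,1,2}  new={0,1,2}  stable

Least fixpoint reached:
  node 0: {0,1,2}
  node 1: {0}
  node 2: {0,1,2}
  node 3: {1,2}
  node 4: {0}
  node 5: {0,1,2}
  node 6: {0,1,2}
  node 7: {0,1,2}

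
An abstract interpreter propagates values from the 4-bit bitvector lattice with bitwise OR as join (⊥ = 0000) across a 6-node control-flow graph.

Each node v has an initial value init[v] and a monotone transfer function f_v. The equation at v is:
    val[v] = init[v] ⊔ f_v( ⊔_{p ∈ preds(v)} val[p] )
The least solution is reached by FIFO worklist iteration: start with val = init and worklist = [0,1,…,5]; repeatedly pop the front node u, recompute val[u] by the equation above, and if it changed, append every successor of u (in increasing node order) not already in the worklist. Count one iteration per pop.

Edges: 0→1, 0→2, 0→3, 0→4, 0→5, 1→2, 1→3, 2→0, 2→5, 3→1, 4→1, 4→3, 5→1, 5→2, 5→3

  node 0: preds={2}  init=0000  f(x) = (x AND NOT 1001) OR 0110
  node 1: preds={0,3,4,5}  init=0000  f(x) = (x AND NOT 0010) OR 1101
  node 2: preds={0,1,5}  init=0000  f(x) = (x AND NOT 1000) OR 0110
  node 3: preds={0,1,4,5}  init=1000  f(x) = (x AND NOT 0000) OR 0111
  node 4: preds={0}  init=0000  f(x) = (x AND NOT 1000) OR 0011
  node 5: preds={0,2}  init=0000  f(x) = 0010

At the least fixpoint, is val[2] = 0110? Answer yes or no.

no

Worklist (10 pops):
  #1 pop 0: in=0000 → 0110 (was 0000); enqueue []
  #2 pop 1: in=1110 → 1101 (was 0000); enqueue []
  #3 pop 2: in=1111 → 0111 (was 0000); enqueue [0]
  #4 pop 3: in=1111 → 1111 (was 1000); enqueue [1]
  #5 pop 4: in=0110 → 0111 (was 0000); enqueue [3]
  #6 pop 5: in=0111 → 0010 (was 0000); enqueue [2]
  #7 pop 0: in=0111 → 0110 (no change)
  #8 pop 1: in=1111 → 1101 (no change)
  #9 pop 3: in=1111 → 1111 (no change)
  #10 pop 2: in=1111 → 0111 (no change)

Fixpoint:
  val[0] = 0110
  val[1] = 1101
  val[2] = 0111
  val[3] = 1111
  val[4] = 0111
  val[5] = 0010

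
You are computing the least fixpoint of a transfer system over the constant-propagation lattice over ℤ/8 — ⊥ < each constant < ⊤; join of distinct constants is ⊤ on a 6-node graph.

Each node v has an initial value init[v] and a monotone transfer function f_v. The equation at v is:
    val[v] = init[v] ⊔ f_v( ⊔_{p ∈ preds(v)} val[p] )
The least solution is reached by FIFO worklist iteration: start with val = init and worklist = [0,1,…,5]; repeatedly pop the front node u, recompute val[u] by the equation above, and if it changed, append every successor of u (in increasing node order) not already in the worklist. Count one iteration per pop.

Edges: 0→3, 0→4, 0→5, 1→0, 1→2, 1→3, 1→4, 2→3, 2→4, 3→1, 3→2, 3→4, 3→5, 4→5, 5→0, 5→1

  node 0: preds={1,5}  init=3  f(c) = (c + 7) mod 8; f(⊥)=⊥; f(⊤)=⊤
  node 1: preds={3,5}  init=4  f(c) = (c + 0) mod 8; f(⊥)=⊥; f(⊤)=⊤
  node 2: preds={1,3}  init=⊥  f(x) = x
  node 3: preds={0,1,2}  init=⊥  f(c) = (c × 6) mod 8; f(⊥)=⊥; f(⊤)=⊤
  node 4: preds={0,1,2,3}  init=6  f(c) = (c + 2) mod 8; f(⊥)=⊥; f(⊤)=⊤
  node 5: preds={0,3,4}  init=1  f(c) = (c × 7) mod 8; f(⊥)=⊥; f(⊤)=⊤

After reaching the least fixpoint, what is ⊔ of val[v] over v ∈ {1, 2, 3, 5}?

⊤

Worklist (9 pops):
  #1 pop 0: in=⊤ → ⊤ (was 3); enqueue []
  #2 pop 1: in=1 → ⊤ (was 4); enqueue [0]
  #3 pop 2: in=⊤ → ⊤ (was ⊥); enqueue []
  #4 pop 3: in=⊤ → ⊤ (was ⊥); enqueue [1,2]
  #5 pop 4: in=⊤ → ⊤ (was 6); enqueue []
  #6 pop 5: in=⊤ → ⊤ (was 1); enqueue []
  #7 pop 0: in=⊤ → ⊤ (no change)
  #8 pop 1: in=⊤ → ⊤ (no change)
  #9 pop 2: in=⊤ → ⊤ (no change)

Fixpoint:
  val[0] = ⊤
  val[1] = ⊤
  val[2] = ⊤
  val[3] = ⊤
  val[4] = ⊤
  val[5] = ⊤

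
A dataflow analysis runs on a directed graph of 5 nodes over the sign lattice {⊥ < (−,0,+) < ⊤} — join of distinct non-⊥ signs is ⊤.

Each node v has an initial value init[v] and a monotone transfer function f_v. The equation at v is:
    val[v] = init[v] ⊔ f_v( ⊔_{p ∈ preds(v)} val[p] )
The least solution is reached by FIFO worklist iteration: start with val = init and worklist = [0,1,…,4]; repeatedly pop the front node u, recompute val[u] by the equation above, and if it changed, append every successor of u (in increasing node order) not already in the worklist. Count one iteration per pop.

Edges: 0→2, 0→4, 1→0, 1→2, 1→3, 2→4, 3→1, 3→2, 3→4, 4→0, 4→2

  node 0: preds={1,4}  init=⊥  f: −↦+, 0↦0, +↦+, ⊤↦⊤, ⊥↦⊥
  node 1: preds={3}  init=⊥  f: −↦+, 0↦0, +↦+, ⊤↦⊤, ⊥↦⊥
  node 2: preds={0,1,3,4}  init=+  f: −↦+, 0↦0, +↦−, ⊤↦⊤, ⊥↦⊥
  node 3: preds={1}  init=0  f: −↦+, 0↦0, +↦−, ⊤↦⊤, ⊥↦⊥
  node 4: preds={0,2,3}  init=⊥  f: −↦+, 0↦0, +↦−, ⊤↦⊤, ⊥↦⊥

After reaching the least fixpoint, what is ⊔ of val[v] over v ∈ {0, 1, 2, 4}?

⊤

Worklist (8 pops):
  #1 pop 0: in=⊥ → ⊥ (no change)
  #2 pop 1: in=0 → 0 (was ⊥); enqueue [0]
  #3 pop 2: in=0 → ⊤ (was +); enqueue []
  #4 pop 3: in=0 → 0 (no change)
  #5 pop 4: in=⊤ → ⊤ (was ⊥); enqueue [2]
  #6 pop 0: in=⊤ → ⊤ (was ⊥); enqueue [4]
  #7 pop 2: in=⊤ → ⊤ (no change)
  #8 pop 4: in=⊤ → ⊤ (no change)

Fixpoint:
  val[0] = ⊤
  val[1] = 0
  val[2] = ⊤
  val[3] = 0
  val[4] = ⊤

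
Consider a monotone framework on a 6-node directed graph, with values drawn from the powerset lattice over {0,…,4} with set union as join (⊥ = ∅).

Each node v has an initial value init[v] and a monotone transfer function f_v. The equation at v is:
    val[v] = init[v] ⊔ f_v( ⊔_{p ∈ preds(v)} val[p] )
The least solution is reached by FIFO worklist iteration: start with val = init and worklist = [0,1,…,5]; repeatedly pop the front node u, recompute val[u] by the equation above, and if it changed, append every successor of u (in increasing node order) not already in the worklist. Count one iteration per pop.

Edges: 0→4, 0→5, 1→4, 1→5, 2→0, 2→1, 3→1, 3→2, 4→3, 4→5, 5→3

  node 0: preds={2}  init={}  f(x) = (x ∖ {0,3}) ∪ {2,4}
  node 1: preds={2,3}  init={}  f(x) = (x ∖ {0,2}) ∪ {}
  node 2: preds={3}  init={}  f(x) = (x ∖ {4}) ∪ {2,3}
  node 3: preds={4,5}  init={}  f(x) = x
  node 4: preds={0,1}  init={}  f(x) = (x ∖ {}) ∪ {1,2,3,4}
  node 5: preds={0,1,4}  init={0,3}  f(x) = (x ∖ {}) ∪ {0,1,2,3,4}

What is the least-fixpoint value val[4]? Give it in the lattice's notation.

{1,2,3,4}

Worklist (21 pops):
  #1 pop 0: in={} → {2,4} (was {}); enqueue []
  #2 pop 1: in={} → {} (no change)
  #3 pop 2: in={} → {2,3} (was {}); enqueue [0,1]
  #4 pop 3: in={0,3} → {0,3} (was {}); enqueue [2]
  #5 pop 4: in={2,4} → {1,2,3,4} (was {}); enqueue [3]
  #6 pop 5: in={1,2,3,4} → {0,1,2,3,4} (was {0,3}); enqueue []
  #7 pop 0: in={2,3} → {2,4} (no change)
  #8 pop 1: in={0,2,3} → {3} (was {}); enqueue [4,5]
  #9 pop 2: in={0,3} → {0,2,3} (was {2,3}); enqueue [0,1]
  #10 pop 3: in={0,1,2,3,4} → {0,1,2,3,4} (was {0,3}); enqueue [2]
  #11 pop 4: in={2,3,4} → {1,2,3,4} (no change)
  #12 pop 5: in={1,2,3,4} → {0,1,2,3,4} (no change)
  #13 pop 0: in={0,2,3} → {2,4} (no change)
  #14 pop 1: in={0,1,2,3,4} → {1,3,4} (was {3}); enqueue [4,5]
  #15 pop 2: in={0,1,2,3,4} → {0,1,2,3} (was {0,2,3}); enqueue [0,1]
  #16 pop 4: in={1,2,3,4} → {1,2,3,4} (no change)
  #17 pop 5: in={1,2,3,4} → {0,1,2,3,4} (no change)
  #18 pop 0: in={0,1,2,3} → {1,2,4} (was {2,4}); enqueue [4,5]
  #19 pop 1: in={0,1,2,3,4} → {1,3,4} (no change)
  #20 pop 4: in={1,2,3,4} → {1,2,3,4} (no change)
  #21 pop 5: in={1,2,3,4} → {0,1,2,3,4} (no change)

Fixpoint:
  val[0] = {1,2,4}
  val[1] = {1,3,4}
  val[2] = {0,1,2,3}
  val[3] = {0,1,2,3,4}
  val[4] = {1,2,3,4}
  val[5] = {0,1,2,3,4}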